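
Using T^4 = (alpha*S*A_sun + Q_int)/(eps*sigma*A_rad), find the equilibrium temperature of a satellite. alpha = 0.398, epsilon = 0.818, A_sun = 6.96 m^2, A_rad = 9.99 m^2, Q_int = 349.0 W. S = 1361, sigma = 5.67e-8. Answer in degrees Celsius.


Numerator = alpha*S*A_sun + Q_int = 0.398*1361*6.96 + 349.0 = 4119.0789 W
Denominator = eps*sigma*A_rad = 0.818*5.67e-8*9.99 = 4.6334219e-07 W/K^4
T^4 = 8.8899283e+09 K^4
T = 307.0609 K = 33.9109 C

33.9109 degrees Celsius


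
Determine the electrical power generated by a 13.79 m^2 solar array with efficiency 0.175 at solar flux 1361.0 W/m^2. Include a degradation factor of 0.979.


P = area * eta * S * degradation
P = 13.79 * 0.175 * 1361.0 * 0.979
P = 3215.4602 W

3215.4602 W


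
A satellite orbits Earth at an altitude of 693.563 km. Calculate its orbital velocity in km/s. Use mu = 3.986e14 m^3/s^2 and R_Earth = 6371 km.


r = R_E + alt = 6371.0 + 693.563 = 7064.5630 km = 7.064563e+06 m
v = sqrt(mu/r) = sqrt(3.986e14 / 7.064563e+06) = 7511.4883 m/s = 7.5115 km/s

7.5115 km/s


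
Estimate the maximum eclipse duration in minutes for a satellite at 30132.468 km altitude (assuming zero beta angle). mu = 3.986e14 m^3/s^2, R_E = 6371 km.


r = 36503.4680 km
T = 1156.8077 min
Eclipse fraction = arcsin(R_E/r)/pi = arcsin(6371.0000/36503.4680)/pi
= arcsin(0.1745314)/pi = 0.05584104
Eclipse duration = 0.05584104 * 1156.8077 = 64.5973 min

64.5973 minutes


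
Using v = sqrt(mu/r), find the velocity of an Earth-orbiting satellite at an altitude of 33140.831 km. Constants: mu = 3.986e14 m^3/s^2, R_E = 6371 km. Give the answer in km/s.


r = R_E + alt = 6371.0 + 33140.831 = 39511.8310 km = 3.9511831e+07 m
v = sqrt(mu/r) = sqrt(3.986e14 / 3.9511831e+07) = 3176.1797 m/s = 3.1762 km/s

3.1762 km/s


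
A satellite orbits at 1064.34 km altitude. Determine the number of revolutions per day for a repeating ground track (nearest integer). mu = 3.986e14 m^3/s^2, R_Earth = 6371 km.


r = 7.43534e+06 m
T = 2*pi*sqrt(r^3/mu) = 6380.6140 s = 106.3436 min
revs/day = 1440 / 106.3436 = 13.5410
Rounded: 14 revolutions per day

14 revolutions per day


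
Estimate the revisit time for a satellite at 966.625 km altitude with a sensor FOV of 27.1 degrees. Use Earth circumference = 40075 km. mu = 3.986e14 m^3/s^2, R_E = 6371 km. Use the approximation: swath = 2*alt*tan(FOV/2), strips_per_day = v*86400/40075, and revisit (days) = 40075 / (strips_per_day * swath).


swath = 2*966.625*tan(0.2364921) = 465.9170 km
v = sqrt(mu/r) = 7370.3972 m/s = 7.3704 km/s
strips/day = v*86400/40075 = 7.3704*86400/40075 = 15.8903
coverage/day = strips * swath = 15.8903 * 465.9170 = 7403.5432 km
revisit = 40075 / 7403.5432 = 5.4129 days

5.4129 days


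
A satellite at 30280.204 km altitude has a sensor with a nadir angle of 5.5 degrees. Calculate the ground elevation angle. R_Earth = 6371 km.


r = R_E + alt = 36651.2040 km
Law of sines in the satellite / Earth-center / ground-point triangle:
  sin(nadir)/R_E = sin(90 + el)/r  =>  cos(el) = (r/R_E)*sin(nadir)
cos(el) = (36651.2040 / 6371.0000) * sin(5.5 deg) = 0.5513832
el = arccos(0.5513832) = 56.5380 deg
(Earth-central angle = 90 - nadir - el = 27.9620 deg)

56.5380 degrees


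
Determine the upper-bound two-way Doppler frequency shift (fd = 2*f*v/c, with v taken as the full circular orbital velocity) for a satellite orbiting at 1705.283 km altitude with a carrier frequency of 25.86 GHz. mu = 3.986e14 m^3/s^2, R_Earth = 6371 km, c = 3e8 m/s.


r = 8.076283e+06 m
v = sqrt(mu/r) = 7025.2678 m/s (worst-case radial velocity)
f = 25.86 GHz = 2.586e+10 Hz
fd = 2*f*v/c = 2*2.586e+10*7025.2678/3.0e+08
fd = 1.2111562e+06 Hz

1.2112e+06 Hz


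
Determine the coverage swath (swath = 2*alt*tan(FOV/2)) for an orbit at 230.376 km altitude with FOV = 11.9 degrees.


FOV = 11.9 deg = 0.2076942 rad
swath = 2 * alt * tan(FOV/2) = 2 * 230.376 * tan(0.1038471)
swath = 2 * 230.376 * 0.104222
swath = 48.0205 km

48.0205 km


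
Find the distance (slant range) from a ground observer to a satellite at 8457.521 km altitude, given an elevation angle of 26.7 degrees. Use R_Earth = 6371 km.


h = 8457.521 km, el = 26.7 deg
d = -R_E*sin(el) + sqrt((R_E*sin(el))^2 + 2*R_E*h + h^2)
d = -6371.0000*sin(0.4660029) + sqrt((6371.0000*0.449319)^2 + 2*6371.0000*8457.521 + 8457.521^2)
d = 10830.0852 km

10830.0852 km


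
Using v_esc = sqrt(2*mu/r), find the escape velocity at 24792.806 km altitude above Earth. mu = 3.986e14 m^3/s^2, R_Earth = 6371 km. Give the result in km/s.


r = 6371.0 + 24792.806 = 31163.8060 km = 3.1163806e+07 m
v_esc = sqrt(2*mu/r) = sqrt(2*3.986e14 / 3.1163806e+07)
v_esc = 5057.7621 m/s = 5.0578 km/s

5.0578 km/s


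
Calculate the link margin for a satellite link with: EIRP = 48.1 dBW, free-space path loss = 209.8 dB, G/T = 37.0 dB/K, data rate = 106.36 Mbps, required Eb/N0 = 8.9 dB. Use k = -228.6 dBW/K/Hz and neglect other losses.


C/N0 = EIRP - FSPL + G/T - k = 48.1 - 209.8 + 37.0 - (-228.6)
C/N0 = 103.9000 dB-Hz
R_b = 106.36 Mbps = 1.0636e+08 bps -> 10*log10(R_b) = 80.2678 dB-Hz
Eb/N0 = C/N0 - 10*log10(R_b) = 103.9000 - 80.2678 = 23.6322 dB
Margin = Eb/N0 - Eb/N0_req = 23.6322 - 8.9 = 14.7322 dB (link closes)

14.7322 dB


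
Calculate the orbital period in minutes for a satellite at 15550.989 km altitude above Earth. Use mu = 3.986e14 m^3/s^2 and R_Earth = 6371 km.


r = 21921.9890 km = 2.1921989e+07 m
T = 2*pi*sqrt(r^3/mu) = 2*pi*sqrt(1.0535129e+22 / 3.986e14)
T = 32302.1295 s = 538.3688 min

538.3688 minutes


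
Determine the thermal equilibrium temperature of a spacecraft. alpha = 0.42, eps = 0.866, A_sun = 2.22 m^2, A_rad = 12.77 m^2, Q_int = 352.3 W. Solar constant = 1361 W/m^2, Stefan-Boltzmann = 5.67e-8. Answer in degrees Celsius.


Numerator = alpha*S*A_sun + Q_int = 0.42*1361*2.22 + 352.3 = 1621.2964 W
Denominator = eps*sigma*A_rad = 0.866*5.67e-8*12.77 = 6.2703509e-07 W/K^4
T^4 = 2.585655e+09 K^4
T = 225.4980 K = -47.6520 C

-47.6520 degrees Celsius


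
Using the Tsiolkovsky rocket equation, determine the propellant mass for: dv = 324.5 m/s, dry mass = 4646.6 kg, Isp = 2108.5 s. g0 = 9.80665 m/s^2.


ve = Isp * g0 = 2108.5 * 9.80665 = 20677.321525 m/s
mass ratio = exp(dv/ve) = exp(324.5/20677.321525) = 1.01581731
m_prop = m_dry * (mr - 1) = 4646.6 * (1.01581731 - 1)
m_prop = 73.4967 kg

73.4967 kg


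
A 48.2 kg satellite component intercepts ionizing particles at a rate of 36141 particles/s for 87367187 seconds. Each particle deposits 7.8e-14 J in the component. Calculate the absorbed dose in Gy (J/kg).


Total energy deposited = rate * time * E_per
  = 36141 * 87367187 * 7.8e-14 = 0.2462879 J
Dose = E_total / mass = 0.2462879 / 48.2
Dose = 0.005109708 Gy

0.0051 Gy


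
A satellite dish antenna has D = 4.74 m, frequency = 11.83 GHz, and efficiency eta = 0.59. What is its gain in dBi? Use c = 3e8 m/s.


lambda = c/f = 3e8 / 1.183e+10 = 0.02535926 m
G = eta*(pi*D/lambda)^2 = 0.59*(pi*4.74/0.02535926)^2
G = 203439.5658 (linear)
G = 10*log10(203439.5658) = 53.0844 dBi

53.0844 dBi


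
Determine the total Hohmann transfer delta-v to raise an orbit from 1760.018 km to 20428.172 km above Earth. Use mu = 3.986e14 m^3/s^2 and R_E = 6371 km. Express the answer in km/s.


r1 = 8131.0180 km = 8.131018e+06 m
r2 = 26799.1720 km = 2.6799172e+07 m
dv1 = sqrt(mu/r1)*(sqrt(2*r2/(r1+r2)) - 1) = 1671.4589 m/s
dv2 = sqrt(mu/r2)*(1 - sqrt(2*r1/(r1+r2))) = 1225.1809 m/s
total dv = |dv1| + |dv2| = 1671.4589 + 1225.1809 = 2896.6398 m/s = 2.8966 km/s

2.8966 km/s


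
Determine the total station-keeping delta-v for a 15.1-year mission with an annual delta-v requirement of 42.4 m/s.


dV = rate * years = 42.4 * 15.1
dV = 640.2400 m/s

640.2400 m/s


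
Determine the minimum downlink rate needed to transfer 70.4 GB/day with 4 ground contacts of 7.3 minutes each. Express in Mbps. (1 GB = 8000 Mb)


total contact time = 4 * 7.3 * 60 = 1752.0000 s
data = 70.4 GB = 563200.0000 Mb
rate = 563200.0000 / 1752.0000 = 321.4612 Mbps

321.4612 Mbps


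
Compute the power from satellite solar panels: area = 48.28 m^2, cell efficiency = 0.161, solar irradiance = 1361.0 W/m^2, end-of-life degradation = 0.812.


P = area * eta * S * degradation
P = 48.28 * 0.161 * 1361.0 * 0.812
P = 8590.2794 W

8590.2794 W


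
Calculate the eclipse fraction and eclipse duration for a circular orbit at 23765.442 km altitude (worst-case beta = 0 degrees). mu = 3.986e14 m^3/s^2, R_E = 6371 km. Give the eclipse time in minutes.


r = 30136.4420 km
T = 867.7566 min
Eclipse fraction = arcsin(R_E/r)/pi = arcsin(6371.0000/30136.4420)/pi
= arcsin(0.2114052)/pi = 0.06780396
Eclipse duration = 0.06780396 * 867.7566 = 58.8373 min

58.8373 minutes


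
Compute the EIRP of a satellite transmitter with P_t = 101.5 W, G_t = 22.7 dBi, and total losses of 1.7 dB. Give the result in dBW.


Pt = 101.5 W = 20.0647 dBW
EIRP = Pt_dBW + Gt - losses = 20.0647 + 22.7 - 1.7 = 41.0647 dBW

41.0647 dBW


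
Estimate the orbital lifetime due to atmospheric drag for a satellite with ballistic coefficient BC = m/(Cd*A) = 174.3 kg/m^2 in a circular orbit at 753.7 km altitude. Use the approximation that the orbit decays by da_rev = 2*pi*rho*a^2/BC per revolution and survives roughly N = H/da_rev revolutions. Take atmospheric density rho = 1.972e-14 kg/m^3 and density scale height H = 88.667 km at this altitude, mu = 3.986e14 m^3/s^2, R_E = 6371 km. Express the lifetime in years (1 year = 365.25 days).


a = R_E + alt = 7124.7000 km = 7.1247e+06 m
da_rev = 2*pi*rho*a^2/BC = 2*pi*1.972e-14*(7.1247e+06)^2/174.3 = 0.0360846549 m per revolution
N = H/da_rev = 88667.0000 m / 0.0360846549 m = 2.4571941e+06 revolutions
P = 2*pi*sqrt(a^3/mu) = 5984.9578 s
lifetime = N*P = 2.4571941e+06 * 5984.9578 = 1.4706203e+10 s = 170210.6814 days
years = 170210.6814 / 365.25 = 466.0114 years

466.0114 years


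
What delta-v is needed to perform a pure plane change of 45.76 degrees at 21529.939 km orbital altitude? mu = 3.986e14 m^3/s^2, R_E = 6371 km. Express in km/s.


r = 27900.9390 km = 2.7900939e+07 m
V = sqrt(mu/r) = 3779.7166 m/s
di = 45.76 deg = 0.7986627 rad
dV = 2*V*sin(di/2) = 2*3779.7166*sin(0.3993313)
dV = 2939.1256 m/s = 2.9391 km/s

2.9391 km/s


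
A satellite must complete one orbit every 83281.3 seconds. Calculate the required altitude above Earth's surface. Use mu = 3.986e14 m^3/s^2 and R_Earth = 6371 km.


T = 83281.3 s
r = (mu*T^2/(4*pi^2))^(1/3) = (3.986e14 * 83281.3^2 / (4*pi^2))^(1/3)
r = 4.1218373e+07 m = 41218.3734 km
alt = r - R_E = 41218.3734 - 6371 = 34847.3734 km

34847.3734 km


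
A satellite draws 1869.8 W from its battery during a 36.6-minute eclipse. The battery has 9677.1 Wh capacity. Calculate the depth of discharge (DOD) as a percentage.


E_used = P * t / 60 = 1869.8 * 36.6 / 60 = 1140.5780 Wh
DOD = E_used / E_total * 100 = 1140.5780 / 9677.1 * 100
DOD = 11.7864 %

11.7864 %


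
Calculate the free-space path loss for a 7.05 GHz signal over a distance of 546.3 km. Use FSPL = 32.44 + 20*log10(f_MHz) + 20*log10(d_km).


f = 7.05 GHz = 7050.0000 MHz
d = 546.3 km
FSPL = 32.44 + 20*log10(7050.0000) + 20*log10(546.3)
FSPL = 32.44 + 76.9638 + 54.7486
FSPL = 164.1524 dB

164.1524 dB


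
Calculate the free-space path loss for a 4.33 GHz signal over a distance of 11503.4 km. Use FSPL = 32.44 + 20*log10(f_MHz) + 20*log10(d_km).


f = 4.33 GHz = 4330.0000 MHz
d = 11503.4 km
FSPL = 32.44 + 20*log10(4330.0000) + 20*log10(11503.4)
FSPL = 32.44 + 72.7298 + 81.2165
FSPL = 186.3863 dB

186.3863 dB


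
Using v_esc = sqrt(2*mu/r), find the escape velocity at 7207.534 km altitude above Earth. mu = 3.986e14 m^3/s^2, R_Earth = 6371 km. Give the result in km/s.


r = 6371.0 + 7207.534 = 13578.5340 km = 1.3578534e+07 m
v_esc = sqrt(2*mu/r) = sqrt(2*3.986e14 / 1.3578534e+07)
v_esc = 7662.2656 m/s = 7.6623 km/s

7.6623 km/s


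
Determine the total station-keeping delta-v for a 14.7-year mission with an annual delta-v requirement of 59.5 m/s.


dV = rate * years = 59.5 * 14.7
dV = 874.6500 m/s

874.6500 m/s


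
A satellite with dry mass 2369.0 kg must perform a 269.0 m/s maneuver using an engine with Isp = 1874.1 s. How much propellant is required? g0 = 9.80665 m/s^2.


ve = Isp * g0 = 1874.1 * 9.80665 = 18378.642765 m/s
mass ratio = exp(dv/ve) = exp(269.0/18378.642765) = 1.01474419
m_prop = m_dry * (mr - 1) = 2369.0 * (1.01474419 - 1)
m_prop = 34.9290 kg

34.9290 kg


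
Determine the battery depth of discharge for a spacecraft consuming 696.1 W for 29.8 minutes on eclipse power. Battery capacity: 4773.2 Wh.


E_used = P * t / 60 = 696.1 * 29.8 / 60 = 345.7297 Wh
DOD = E_used / E_total * 100 = 345.7297 / 4773.2 * 100
DOD = 7.2431 %

7.2431 %


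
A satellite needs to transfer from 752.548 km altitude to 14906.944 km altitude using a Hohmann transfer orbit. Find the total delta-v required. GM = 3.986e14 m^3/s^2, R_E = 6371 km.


r1 = 7123.5480 km = 7.123548e+06 m
r2 = 21277.9440 km = 2.1277944e+07 m
dv1 = sqrt(mu/r1)*(sqrt(2*r2/(r1+r2)) - 1) = 1676.1796 m/s
dv2 = sqrt(mu/r2)*(1 - sqrt(2*r1/(r1+r2))) = 1262.6997 m/s
total dv = |dv1| + |dv2| = 1676.1796 + 1262.6997 = 2938.8793 m/s = 2.9389 km/s

2.9389 km/s


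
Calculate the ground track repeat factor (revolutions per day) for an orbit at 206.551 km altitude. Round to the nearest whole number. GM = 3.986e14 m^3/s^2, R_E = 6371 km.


r = 6.577551e+06 m
T = 2*pi*sqrt(r^3/mu) = 5308.9368 s = 88.4823 min
revs/day = 1440 / 88.4823 = 16.2744
Rounded: 16 revolutions per day

16 revolutions per day


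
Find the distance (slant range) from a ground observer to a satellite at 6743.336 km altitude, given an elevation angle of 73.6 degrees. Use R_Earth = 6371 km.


h = 6743.336 km, el = 73.6 deg
d = -R_E*sin(el) + sqrt((R_E*sin(el))^2 + 2*R_E*h + h^2)
d = -6371.0000*sin(1.2846) + sqrt((6371.0000*0.959314)^2 + 2*6371.0000*6743.336 + 6743.336^2)
d = 6878.5970 km

6878.5970 km


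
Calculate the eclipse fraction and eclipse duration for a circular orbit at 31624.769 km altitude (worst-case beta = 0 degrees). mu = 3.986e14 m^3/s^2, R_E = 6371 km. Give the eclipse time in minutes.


r = 37995.7690 km
T = 1228.4651 min
Eclipse fraction = arcsin(R_E/r)/pi = arcsin(6371.0000/37995.7690)/pi
= arcsin(0.1676766)/pi = 0.05362643
Eclipse duration = 0.05362643 * 1228.4651 = 65.8782 min

65.8782 minutes


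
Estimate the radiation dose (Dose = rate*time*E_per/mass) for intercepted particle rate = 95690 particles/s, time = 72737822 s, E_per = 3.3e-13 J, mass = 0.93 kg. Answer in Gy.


Total energy deposited = rate * time * E_per
  = 95690 * 72737822 * 3.3e-13 = 2.2969 J
Dose = E_total / mass = 2.2969 / 0.93
Dose = 2.4698 Gy

2.4698 Gy


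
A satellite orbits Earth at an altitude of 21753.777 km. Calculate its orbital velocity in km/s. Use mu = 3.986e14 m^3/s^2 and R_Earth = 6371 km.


r = R_E + alt = 6371.0 + 21753.777 = 28124.7770 km = 2.8124777e+07 m
v = sqrt(mu/r) = sqrt(3.986e14 / 2.8124777e+07) = 3764.6456 m/s = 3.7646 km/s

3.7646 km/s


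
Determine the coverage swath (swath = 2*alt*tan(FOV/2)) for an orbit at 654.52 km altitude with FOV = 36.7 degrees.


FOV = 36.7 deg = 0.6405358 rad
swath = 2 * alt * tan(FOV/2) = 2 * 654.52 * tan(0.3202679)
swath = 2 * 654.52 * 0.3316868
swath = 434.1913 km

434.1913 km


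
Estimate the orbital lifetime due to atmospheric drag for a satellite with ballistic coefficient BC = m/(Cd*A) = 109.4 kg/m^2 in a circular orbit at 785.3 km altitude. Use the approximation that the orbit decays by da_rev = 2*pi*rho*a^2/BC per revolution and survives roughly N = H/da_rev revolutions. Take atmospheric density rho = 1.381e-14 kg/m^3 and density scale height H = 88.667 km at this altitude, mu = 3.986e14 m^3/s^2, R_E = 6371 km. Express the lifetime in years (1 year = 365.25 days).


a = R_E + alt = 7156.3000 km = 7.1563e+06 m
da_rev = 2*pi*rho*a^2/BC = 2*pi*1.381e-14*(7.1563e+06)^2/109.4 = 0.0406193811 m per revolution
N = H/da_rev = 88667.0000 m / 0.0406193811 m = 2.1828742e+06 revolutions
P = 2*pi*sqrt(a^3/mu) = 6024.8193 s
lifetime = N*P = 2.1828742e+06 * 6024.8193 = 1.3151423e+10 s = 152215.5423 days
years = 152215.5423 / 365.25 = 416.7434 years

416.7434 years


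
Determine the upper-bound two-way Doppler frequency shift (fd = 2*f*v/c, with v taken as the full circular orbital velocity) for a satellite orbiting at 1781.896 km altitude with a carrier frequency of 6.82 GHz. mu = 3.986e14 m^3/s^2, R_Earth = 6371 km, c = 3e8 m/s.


r = 8.152896e+06 m
v = sqrt(mu/r) = 6992.1815 m/s (worst-case radial velocity)
f = 6.82 GHz = 6.82e+09 Hz
fd = 2*f*v/c = 2*6.82e+09*6992.1815/3.0e+08
fd = 317911.1877 Hz

317911.1877 Hz


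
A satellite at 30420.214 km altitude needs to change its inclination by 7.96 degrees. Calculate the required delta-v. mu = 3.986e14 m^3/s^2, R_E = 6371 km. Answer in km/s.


r = 36791.2140 km = 3.6791214e+07 m
V = sqrt(mu/r) = 3291.5207 m/s
di = 7.96 deg = 0.1389282 rad
dV = 2*V*sin(di/2) = 2*3291.5207*sin(0.0694641)
dV = 456.9174 m/s = 0.4569174 km/s

0.4569 km/s


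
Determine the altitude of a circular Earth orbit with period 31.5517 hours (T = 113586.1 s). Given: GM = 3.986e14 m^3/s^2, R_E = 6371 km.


T = 113586.1 s
r = (mu*T^2/(4*pi^2))^(1/3) = (3.986e14 * 113586.1^2 / (4*pi^2))^(1/3)
r = 5.0692376e+07 m = 50692.3757 km
alt = r - R_E = 50692.3757 - 6371 = 44321.3757 km

44321.3757 km


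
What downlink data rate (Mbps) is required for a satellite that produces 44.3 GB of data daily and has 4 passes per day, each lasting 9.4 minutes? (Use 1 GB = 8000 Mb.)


total contact time = 4 * 9.4 * 60 = 2256.0000 s
data = 44.3 GB = 354400.0000 Mb
rate = 354400.0000 / 2256.0000 = 157.0922 Mbps

157.0922 Mbps


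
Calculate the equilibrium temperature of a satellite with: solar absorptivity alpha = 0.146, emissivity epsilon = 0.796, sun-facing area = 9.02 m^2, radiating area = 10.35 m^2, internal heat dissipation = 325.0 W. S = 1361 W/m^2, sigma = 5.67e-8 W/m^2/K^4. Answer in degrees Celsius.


Numerator = alpha*S*A_sun + Q_int = 0.146*1361*9.02 + 325.0 = 2117.3281 W
Denominator = eps*sigma*A_rad = 0.796*5.67e-8*10.35 = 4.6712862e-07 W/K^4
T^4 = 4.5326448e+09 K^4
T = 259.4705 K = -13.6795 C

-13.6795 degrees Celsius


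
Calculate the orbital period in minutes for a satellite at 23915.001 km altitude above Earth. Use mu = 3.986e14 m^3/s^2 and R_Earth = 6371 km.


r = 30286.0010 km = 3.0286001e+07 m
T = 2*pi*sqrt(r^3/mu) = 2*pi*sqrt(2.7779588e+22 / 3.986e14)
T = 52453.4574 s = 874.2243 min

874.2243 minutes


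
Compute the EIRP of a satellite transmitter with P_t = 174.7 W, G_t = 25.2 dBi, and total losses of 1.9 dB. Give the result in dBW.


Pt = 174.7 W = 22.4229 dBW
EIRP = Pt_dBW + Gt - losses = 22.4229 + 25.2 - 1.9 = 45.7229 dBW

45.7229 dBW


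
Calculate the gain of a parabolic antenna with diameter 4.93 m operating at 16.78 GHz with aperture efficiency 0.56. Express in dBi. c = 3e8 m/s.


lambda = c/f = 3e8 / 1.678e+10 = 0.01787843 m
G = eta*(pi*D/lambda)^2 = 0.56*(pi*4.93/0.01787843)^2
G = 420264.7981 (linear)
G = 10*log10(420264.7981) = 56.2352 dBi

56.2352 dBi


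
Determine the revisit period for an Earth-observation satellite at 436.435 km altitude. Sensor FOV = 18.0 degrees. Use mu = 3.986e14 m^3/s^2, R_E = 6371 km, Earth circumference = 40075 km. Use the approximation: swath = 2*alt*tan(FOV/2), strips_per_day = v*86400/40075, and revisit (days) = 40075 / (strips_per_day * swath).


swath = 2*436.435*tan(0.1570796) = 138.2490 km
v = sqrt(mu/r) = 7652.0341 m/s = 7.6520 km/s
strips/day = v*86400/40075 = 7.6520*86400/40075 = 16.4975
coverage/day = strips * swath = 16.4975 * 138.2490 = 2280.7579 km
revisit = 40075 / 2280.7579 = 17.5709 days

17.5709 days


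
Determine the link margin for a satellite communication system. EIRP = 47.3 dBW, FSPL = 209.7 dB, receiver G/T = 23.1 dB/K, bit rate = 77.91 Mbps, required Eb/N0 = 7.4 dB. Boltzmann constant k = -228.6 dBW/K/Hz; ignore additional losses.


C/N0 = EIRP - FSPL + G/T - k = 47.3 - 209.7 + 23.1 - (-228.6)
C/N0 = 89.3000 dB-Hz
R_b = 77.91 Mbps = 7.791e+07 bps -> 10*log10(R_b) = 78.9159 dB-Hz
Eb/N0 = C/N0 - 10*log10(R_b) = 89.3000 - 78.9159 = 10.3841 dB
Margin = Eb/N0 - Eb/N0_req = 10.3841 - 7.4 = 2.9841 dB (link closes)

2.9841 dB


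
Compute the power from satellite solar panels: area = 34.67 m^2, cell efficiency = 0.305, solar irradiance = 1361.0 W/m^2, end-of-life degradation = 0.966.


P = area * eta * S * degradation
P = 34.67 * 0.305 * 1361.0 * 0.966
P = 13902.3729 W

13902.3729 W


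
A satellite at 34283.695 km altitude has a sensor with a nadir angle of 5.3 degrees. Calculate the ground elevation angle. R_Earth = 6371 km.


r = R_E + alt = 40654.6950 km
Law of sines in the satellite / Earth-center / ground-point triangle:
  sin(nadir)/R_E = sin(90 + el)/r  =>  cos(el) = (r/R_E)*sin(nadir)
cos(el) = (40654.6950 / 6371.0000) * sin(5.3 deg) = 0.5894362
el = arccos(0.5894362) = 53.8830 deg
(Earth-central angle = 90 - nadir - el = 30.8170 deg)

53.8830 degrees


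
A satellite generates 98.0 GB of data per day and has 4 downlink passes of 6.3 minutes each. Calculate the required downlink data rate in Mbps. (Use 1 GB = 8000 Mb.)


total contact time = 4 * 6.3 * 60 = 1512.0000 s
data = 98.0 GB = 784000.0000 Mb
rate = 784000.0000 / 1512.0000 = 518.5185 Mbps

518.5185 Mbps


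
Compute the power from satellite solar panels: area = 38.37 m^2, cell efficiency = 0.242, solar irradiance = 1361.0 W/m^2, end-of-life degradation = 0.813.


P = area * eta * S * degradation
P = 38.37 * 0.242 * 1361.0 * 0.813
P = 10274.3850 W

10274.3850 W


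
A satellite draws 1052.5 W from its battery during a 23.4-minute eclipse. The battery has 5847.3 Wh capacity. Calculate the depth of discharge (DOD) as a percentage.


E_used = P * t / 60 = 1052.5 * 23.4 / 60 = 410.4750 Wh
DOD = E_used / E_total * 100 = 410.4750 / 5847.3 * 100
DOD = 7.0199 %

7.0199 %


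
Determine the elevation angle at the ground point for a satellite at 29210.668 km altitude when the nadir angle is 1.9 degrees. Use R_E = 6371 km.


r = R_E + alt = 35581.6680 km
Law of sines in the satellite / Earth-center / ground-point triangle:
  sin(nadir)/R_E = sin(90 + el)/r  =>  cos(el) = (r/R_E)*sin(nadir)
cos(el) = (35581.6680 / 6371.0000) * sin(1.9 deg) = 0.1851698
el = arccos(0.1851698) = 79.3290 deg
(Earth-central angle = 90 - nadir - el = 8.7710 deg)

79.3290 degrees


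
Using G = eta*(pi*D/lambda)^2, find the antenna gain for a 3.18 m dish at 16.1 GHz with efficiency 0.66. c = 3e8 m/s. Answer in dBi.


lambda = c/f = 3e8 / 1.61e+10 = 0.01863354 m
G = eta*(pi*D/lambda)^2 = 0.66*(pi*3.18/0.01863354)^2
G = 189717.3997 (linear)
G = 10*log10(189717.3997) = 52.7811 dBi

52.7811 dBi


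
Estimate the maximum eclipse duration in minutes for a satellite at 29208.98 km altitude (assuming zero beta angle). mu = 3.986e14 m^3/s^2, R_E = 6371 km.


r = 35579.9800 km
T = 1113.1880 min
Eclipse fraction = arcsin(R_E/r)/pi = arcsin(6371.0000/35579.9800)/pi
= arcsin(0.1790614)/pi = 0.05730607
Eclipse duration = 0.05730607 * 1113.1880 = 63.7924 min

63.7924 minutes


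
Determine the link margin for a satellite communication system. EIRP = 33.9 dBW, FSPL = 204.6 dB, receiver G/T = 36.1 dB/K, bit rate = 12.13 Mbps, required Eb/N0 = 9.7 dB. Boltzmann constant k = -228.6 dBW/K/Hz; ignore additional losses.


C/N0 = EIRP - FSPL + G/T - k = 33.9 - 204.6 + 36.1 - (-228.6)
C/N0 = 94.0000 dB-Hz
R_b = 12.13 Mbps = 1.213e+07 bps -> 10*log10(R_b) = 70.8386 dB-Hz
Eb/N0 = C/N0 - 10*log10(R_b) = 94.0000 - 70.8386 = 23.1614 dB
Margin = Eb/N0 - Eb/N0_req = 23.1614 - 9.7 = 13.4614 dB (link closes)

13.4614 dB


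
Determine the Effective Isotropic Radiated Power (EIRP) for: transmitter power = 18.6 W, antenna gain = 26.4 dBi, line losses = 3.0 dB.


Pt = 18.6 W = 12.6951 dBW
EIRP = Pt_dBW + Gt - losses = 12.6951 + 26.4 - 3.0 = 36.0951 dBW

36.0951 dBW


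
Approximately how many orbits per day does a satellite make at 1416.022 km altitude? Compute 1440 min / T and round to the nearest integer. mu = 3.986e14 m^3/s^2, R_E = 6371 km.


r = 7.787022e+06 m
T = 2*pi*sqrt(r^3/mu) = 6838.6177 s = 113.9770 min
revs/day = 1440 / 113.9770 = 12.6341
Rounded: 13 revolutions per day

13 revolutions per day


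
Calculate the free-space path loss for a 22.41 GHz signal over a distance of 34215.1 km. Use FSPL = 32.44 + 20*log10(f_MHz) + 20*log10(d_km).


f = 22.41 GHz = 22410.0000 MHz
d = 34215.1 km
FSPL = 32.44 + 20*log10(22410.0000) + 20*log10(34215.1)
FSPL = 32.44 + 87.0088 + 90.6844
FSPL = 210.1332 dB

210.1332 dB


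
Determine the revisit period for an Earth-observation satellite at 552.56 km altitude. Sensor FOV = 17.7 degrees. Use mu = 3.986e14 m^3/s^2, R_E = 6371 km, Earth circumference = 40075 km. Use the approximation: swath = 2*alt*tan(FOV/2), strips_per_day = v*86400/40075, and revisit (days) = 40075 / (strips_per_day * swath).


swath = 2*552.56*tan(0.1544616) = 172.0693 km
v = sqrt(mu/r) = 7587.5911 m/s = 7.5876 km/s
strips/day = v*86400/40075 = 7.5876*86400/40075 = 16.3585
coverage/day = strips * swath = 16.3585 * 172.0693 = 2814.7992 km
revisit = 40075 / 2814.7992 = 14.2373 days

14.2373 days


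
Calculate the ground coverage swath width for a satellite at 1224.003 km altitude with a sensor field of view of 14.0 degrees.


FOV = 14.0 deg = 0.2443461 rad
swath = 2 * alt * tan(FOV/2) = 2 * 1224.003 * tan(0.122173)
swath = 2 * 1224.003 * 0.1227846
swath = 300.5773 km

300.5773 km


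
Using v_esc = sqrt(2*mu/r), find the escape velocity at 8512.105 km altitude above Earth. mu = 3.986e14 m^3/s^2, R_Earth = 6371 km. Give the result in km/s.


r = 6371.0 + 8512.105 = 14883.1050 km = 1.4883105e+07 m
v_esc = sqrt(2*mu/r) = sqrt(2*3.986e14 / 1.4883105e+07)
v_esc = 7318.7493 m/s = 7.3187 km/s

7.3187 km/s


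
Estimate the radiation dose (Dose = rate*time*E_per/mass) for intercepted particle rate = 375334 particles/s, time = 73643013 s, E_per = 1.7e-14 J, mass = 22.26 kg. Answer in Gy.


Total energy deposited = rate * time * E_per
  = 375334 * 73643013 * 1.7e-14 = 0.4698924 J
Dose = E_total / mass = 0.4698924 / 22.26
Dose = 0.02110927 Gy

0.0211 Gy


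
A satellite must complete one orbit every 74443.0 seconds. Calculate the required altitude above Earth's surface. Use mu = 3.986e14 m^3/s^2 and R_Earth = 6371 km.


T = 74443.0 s
r = (mu*T^2/(4*pi^2))^(1/3) = (3.986e14 * 74443.0^2 / (4*pi^2))^(1/3)
r = 3.8247974e+07 m = 38247.9735 km
alt = r - R_E = 38247.9735 - 6371 = 31876.9735 km

31876.9735 km


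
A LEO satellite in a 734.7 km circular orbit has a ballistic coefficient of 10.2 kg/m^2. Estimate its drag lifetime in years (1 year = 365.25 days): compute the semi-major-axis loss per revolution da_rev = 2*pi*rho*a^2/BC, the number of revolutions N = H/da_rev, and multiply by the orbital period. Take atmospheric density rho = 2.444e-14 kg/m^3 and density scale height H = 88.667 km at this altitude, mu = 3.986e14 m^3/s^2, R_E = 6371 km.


a = R_E + alt = 7105.7000 km = 7.1057e+06 m
da_rev = 2*pi*rho*a^2/BC = 2*pi*2.444e-14*(7.1057e+06)^2/10.2 = 0.760141833 m per revolution
N = H/da_rev = 88667.0000 m / 0.760141833 m = 116645.3366 revolutions
P = 2*pi*sqrt(a^3/mu) = 5961.0330 s
lifetime = N*P = 116645.3366 * 5961.0330 = 6.953267e+08 s = 8047.7627 days
years = 8047.7627 / 365.25 = 22.0336 years

22.0336 years


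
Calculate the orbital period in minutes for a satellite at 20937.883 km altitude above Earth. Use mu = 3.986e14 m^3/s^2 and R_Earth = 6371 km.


r = 27308.8830 km = 2.7308883e+07 m
T = 2*pi*sqrt(r^3/mu) = 2*pi*sqrt(2.0366285e+22 / 3.986e14)
T = 44912.4893 s = 748.5415 min

748.5415 minutes


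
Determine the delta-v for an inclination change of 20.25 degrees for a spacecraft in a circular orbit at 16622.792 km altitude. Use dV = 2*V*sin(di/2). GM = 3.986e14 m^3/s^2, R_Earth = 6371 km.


r = 22993.7920 km = 2.2993792e+07 m
V = sqrt(mu/r) = 4163.5458 m/s
di = 20.25 deg = 0.3534292 rad
dV = 2*V*sin(di/2) = 2*4163.5458*sin(0.1767146)
dV = 1463.8717 m/s = 1.4639 km/s

1.4639 km/s


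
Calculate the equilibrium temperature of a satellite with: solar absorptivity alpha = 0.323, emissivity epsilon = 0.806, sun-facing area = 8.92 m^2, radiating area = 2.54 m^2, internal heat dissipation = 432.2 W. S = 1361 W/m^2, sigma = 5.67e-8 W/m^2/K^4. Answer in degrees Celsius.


Numerator = alpha*S*A_sun + Q_int = 0.323*1361*8.92 + 432.2 = 4353.4588 W
Denominator = eps*sigma*A_rad = 0.806*5.67e-8*2.54 = 1.1607851e-07 W/K^4
T^4 = 3.7504434e+10 K^4
T = 440.0689 K = 166.9189 C

166.9189 degrees Celsius


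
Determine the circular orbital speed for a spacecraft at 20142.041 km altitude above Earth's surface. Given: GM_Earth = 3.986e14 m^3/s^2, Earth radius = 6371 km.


r = R_E + alt = 6371.0 + 20142.041 = 26513.0410 km = 2.6513041e+07 m
v = sqrt(mu/r) = sqrt(3.986e14 / 2.6513041e+07) = 3877.3846 m/s = 3.8774 km/s

3.8774 km/s


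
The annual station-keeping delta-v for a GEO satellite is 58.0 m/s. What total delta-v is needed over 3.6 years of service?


dV = rate * years = 58.0 * 3.6
dV = 208.8000 m/s

208.8000 m/s


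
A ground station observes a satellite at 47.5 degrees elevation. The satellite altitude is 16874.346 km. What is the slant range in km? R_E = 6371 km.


h = 16874.346 km, el = 47.5 deg
d = -R_E*sin(el) + sqrt((R_E*sin(el))^2 + 2*R_E*h + h^2)
d = -6371.0000*sin(0.8290314) + sqrt((6371.0000*0.7372773)^2 + 2*6371.0000*16874.346 + 16874.346^2)
d = 18146.1881 km

18146.1881 km


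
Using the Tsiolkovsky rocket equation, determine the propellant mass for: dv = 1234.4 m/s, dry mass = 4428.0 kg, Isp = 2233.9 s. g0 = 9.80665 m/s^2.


ve = Isp * g0 = 2233.9 * 9.80665 = 21907.075435 m/s
mass ratio = exp(dv/ve) = exp(1234.4/21907.075435) = 1.05796483
m_prop = m_dry * (mr - 1) = 4428.0 * (1.05796483 - 1)
m_prop = 256.6683 kg

256.6683 kg


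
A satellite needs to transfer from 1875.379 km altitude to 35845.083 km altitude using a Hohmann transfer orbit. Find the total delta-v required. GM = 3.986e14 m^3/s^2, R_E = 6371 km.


r1 = 8246.3790 km = 8.246379e+06 m
r2 = 42216.0830 km = 4.2216083e+07 m
dv1 = sqrt(mu/r1)*(sqrt(2*r2/(r1+r2)) - 1) = 2040.6086 m/s
dv2 = sqrt(mu/r2)*(1 - sqrt(2*r1/(r1+r2))) = 1316.0896 m/s
total dv = |dv1| + |dv2| = 2040.6086 + 1316.0896 = 3356.6982 m/s = 3.3567 km/s

3.3567 km/s


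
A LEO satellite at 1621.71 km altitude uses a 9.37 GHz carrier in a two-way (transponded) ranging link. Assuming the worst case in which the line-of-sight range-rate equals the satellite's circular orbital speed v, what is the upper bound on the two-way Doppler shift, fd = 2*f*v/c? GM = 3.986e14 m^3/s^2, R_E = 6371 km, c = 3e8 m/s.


r = 7.99271e+06 m
v = sqrt(mu/r) = 7061.9009 m/s (worst-case radial velocity)
f = 9.37 GHz = 9.37e+09 Hz
fd = 2*f*v/c = 2*9.37e+09*7061.9009/3.0e+08
fd = 441133.4101 Hz

441133.4101 Hz


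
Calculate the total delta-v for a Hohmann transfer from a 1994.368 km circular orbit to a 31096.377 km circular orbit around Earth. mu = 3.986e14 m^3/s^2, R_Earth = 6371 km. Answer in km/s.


r1 = 8365.3680 km = 8.365368e+06 m
r2 = 37467.3770 km = 3.7467377e+07 m
dv1 = sqrt(mu/r1)*(sqrt(2*r2/(r1+r2)) - 1) = 1923.5101 m/s
dv2 = sqrt(mu/r2)*(1 - sqrt(2*r1/(r1+r2))) = 1291.0254 m/s
total dv = |dv1| + |dv2| = 1923.5101 + 1291.0254 = 3214.5355 m/s = 3.2145 km/s

3.2145 km/s


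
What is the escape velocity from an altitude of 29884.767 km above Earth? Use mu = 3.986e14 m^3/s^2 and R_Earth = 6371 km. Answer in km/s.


r = 6371.0 + 29884.767 = 36255.7670 km = 3.6255767e+07 m
v_esc = sqrt(2*mu/r) = sqrt(2*3.986e14 / 3.6255767e+07)
v_esc = 4689.1605 m/s = 4.6892 km/s

4.6892 km/s


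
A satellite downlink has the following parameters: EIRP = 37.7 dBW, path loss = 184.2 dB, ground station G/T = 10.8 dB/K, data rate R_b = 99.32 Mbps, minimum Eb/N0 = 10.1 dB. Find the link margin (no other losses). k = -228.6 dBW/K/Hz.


C/N0 = EIRP - FSPL + G/T - k = 37.7 - 184.2 + 10.8 - (-228.6)
C/N0 = 92.9000 dB-Hz
R_b = 99.32 Mbps = 9.932e+07 bps -> 10*log10(R_b) = 79.9704 dB-Hz
Eb/N0 = C/N0 - 10*log10(R_b) = 92.9000 - 79.9704 = 12.9296 dB
Margin = Eb/N0 - Eb/N0_req = 12.9296 - 10.1 = 2.8296 dB (link closes)

2.8296 dB


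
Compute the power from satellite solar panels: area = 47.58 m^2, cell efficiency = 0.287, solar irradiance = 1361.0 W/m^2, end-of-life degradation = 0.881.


P = area * eta * S * degradation
P = 47.58 * 0.287 * 1361.0 * 0.881
P = 16373.4564 W

16373.4564 W


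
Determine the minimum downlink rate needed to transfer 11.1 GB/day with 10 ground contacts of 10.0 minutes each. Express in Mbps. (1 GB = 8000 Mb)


total contact time = 10 * 10.0 * 60 = 6000.0000 s
data = 11.1 GB = 88800.0000 Mb
rate = 88800.0000 / 6000.0000 = 14.8000 Mbps

14.8000 Mbps


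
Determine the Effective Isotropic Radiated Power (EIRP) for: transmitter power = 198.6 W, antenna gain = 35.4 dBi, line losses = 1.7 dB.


Pt = 198.6 W = 22.9798 dBW
EIRP = Pt_dBW + Gt - losses = 22.9798 + 35.4 - 1.7 = 56.6798 dBW

56.6798 dBW


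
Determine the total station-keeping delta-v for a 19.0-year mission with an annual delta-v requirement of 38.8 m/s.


dV = rate * years = 38.8 * 19.0
dV = 737.2000 m/s

737.2000 m/s


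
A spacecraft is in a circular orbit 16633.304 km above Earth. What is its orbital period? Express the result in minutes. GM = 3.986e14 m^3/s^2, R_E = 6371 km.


r = 23004.3040 km = 2.3004304e+07 m
T = 2*pi*sqrt(r^3/mu) = 2*pi*sqrt(1.2173832e+22 / 3.986e14)
T = 34723.6099 s = 578.7268 min

578.7268 minutes


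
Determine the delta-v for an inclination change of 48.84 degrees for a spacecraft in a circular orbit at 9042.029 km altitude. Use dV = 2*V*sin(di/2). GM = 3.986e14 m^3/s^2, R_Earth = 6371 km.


r = 15413.0290 km = 1.5413029e+07 m
V = sqrt(mu/r) = 5085.3945 m/s
di = 48.84 deg = 0.8524188 rad
dV = 2*V*sin(di/2) = 2*5085.3945*sin(0.4262094)
dV = 4204.8309 m/s = 4.2048 km/s

4.2048 km/s


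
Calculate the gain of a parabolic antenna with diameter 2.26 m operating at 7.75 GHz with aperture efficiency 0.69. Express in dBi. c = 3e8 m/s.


lambda = c/f = 3e8 / 7.75e+09 = 0.03870968 m
G = eta*(pi*D/lambda)^2 = 0.69*(pi*2.26/0.03870968)^2
G = 23212.7508 (linear)
G = 10*log10(23212.7508) = 43.6573 dBi

43.6573 dBi


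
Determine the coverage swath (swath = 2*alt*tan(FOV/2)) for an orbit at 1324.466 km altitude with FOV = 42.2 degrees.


FOV = 42.2 deg = 0.7365289 rad
swath = 2 * alt * tan(FOV/2) = 2 * 1324.466 * tan(0.3682645)
swath = 2 * 1324.466 * 0.3858679
swath = 1022.1378 km

1022.1378 km


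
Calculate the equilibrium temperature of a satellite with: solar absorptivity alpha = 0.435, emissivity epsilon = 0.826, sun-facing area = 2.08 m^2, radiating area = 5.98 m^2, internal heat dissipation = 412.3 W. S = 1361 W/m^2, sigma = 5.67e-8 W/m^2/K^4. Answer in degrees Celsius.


Numerator = alpha*S*A_sun + Q_int = 0.435*1361*2.08 + 412.3 = 1643.7328 W
Denominator = eps*sigma*A_rad = 0.826*5.67e-8*5.98 = 2.8006852e-07 W/K^4
T^4 = 5.8690381e+09 K^4
T = 276.7845 K = 3.6345 C

3.6345 degrees Celsius


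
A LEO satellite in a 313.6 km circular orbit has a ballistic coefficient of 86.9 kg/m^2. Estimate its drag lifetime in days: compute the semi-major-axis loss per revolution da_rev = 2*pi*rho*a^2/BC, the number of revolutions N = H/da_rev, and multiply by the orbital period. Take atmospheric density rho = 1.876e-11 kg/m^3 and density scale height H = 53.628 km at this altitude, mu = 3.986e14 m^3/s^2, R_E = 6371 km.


a = R_E + alt = 6684.6000 km = 6.6846e+06 m
da_rev = 2*pi*rho*a^2/BC = 2*pi*1.876e-11*(6.6846e+06)^2/86.9 = 60.609929 m per revolution
N = H/da_rev = 53628.0000 m / 60.609929 m = 884.8055 revolutions
P = 2*pi*sqrt(a^3/mu) = 5439.0664 s
lifetime = N*P = 884.8055 * 5439.0664 = 4.812516e+06 s = 55.7004 days

55.7004 days


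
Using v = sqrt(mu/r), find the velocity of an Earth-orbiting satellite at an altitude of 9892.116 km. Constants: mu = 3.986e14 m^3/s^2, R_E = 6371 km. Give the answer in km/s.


r = R_E + alt = 6371.0 + 9892.116 = 16263.1160 km = 1.6263116e+07 m
v = sqrt(mu/r) = sqrt(3.986e14 / 1.6263116e+07) = 4950.7018 m/s = 4.9507 km/s

4.9507 km/s


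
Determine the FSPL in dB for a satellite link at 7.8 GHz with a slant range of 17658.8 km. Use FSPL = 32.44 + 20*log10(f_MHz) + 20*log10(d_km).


f = 7.8 GHz = 7800.0000 MHz
d = 17658.8 km
FSPL = 32.44 + 20*log10(7800.0000) + 20*log10(17658.8)
FSPL = 32.44 + 77.8419 + 84.9392
FSPL = 195.2211 dB

195.2211 dB


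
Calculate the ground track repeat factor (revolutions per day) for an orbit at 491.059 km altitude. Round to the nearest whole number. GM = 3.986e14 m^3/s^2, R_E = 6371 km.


r = 6.862059e+06 m
T = 2*pi*sqrt(r^3/mu) = 5657.0875 s = 94.2848 min
revs/day = 1440 / 94.2848 = 15.2729
Rounded: 15 revolutions per day

15 revolutions per day


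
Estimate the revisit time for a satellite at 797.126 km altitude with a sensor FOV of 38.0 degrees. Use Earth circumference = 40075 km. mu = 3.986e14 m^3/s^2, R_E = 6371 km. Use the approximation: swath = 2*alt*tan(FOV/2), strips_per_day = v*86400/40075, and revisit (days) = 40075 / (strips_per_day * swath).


swath = 2*797.126*tan(0.3316126) = 548.9450 km
v = sqrt(mu/r) = 7457.0290 m/s = 7.4570 km/s
strips/day = v*86400/40075 = 7.4570*86400/40075 = 16.0770
coverage/day = strips * swath = 16.0770 * 548.9450 = 8825.4095 km
revisit = 40075 / 8825.4095 = 4.5409 days

4.5409 days


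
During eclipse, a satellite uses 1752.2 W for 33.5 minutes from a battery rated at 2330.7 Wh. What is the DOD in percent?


E_used = P * t / 60 = 1752.2 * 33.5 / 60 = 978.3117 Wh
DOD = E_used / E_total * 100 = 978.3117 / 2330.7 * 100
DOD = 41.9750 %

41.9750 %


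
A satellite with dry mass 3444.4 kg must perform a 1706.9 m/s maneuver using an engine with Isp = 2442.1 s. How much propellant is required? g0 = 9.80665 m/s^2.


ve = Isp * g0 = 2442.1 * 9.80665 = 23948.819965 m/s
mass ratio = exp(dv/ve) = exp(1706.9/23948.819965) = 1.07387416
m_prop = m_dry * (mr - 1) = 3444.4 * (1.07387416 - 1)
m_prop = 254.4522 kg

254.4522 kg


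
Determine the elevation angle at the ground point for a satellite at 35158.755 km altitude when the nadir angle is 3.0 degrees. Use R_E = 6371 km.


r = R_E + alt = 41529.7550 km
Law of sines in the satellite / Earth-center / ground-point triangle:
  sin(nadir)/R_E = sin(90 + el)/r  =>  cos(el) = (r/R_E)*sin(nadir)
cos(el) = (41529.7550 / 6371.0000) * sin(3.0 deg) = 0.3411551
el = arccos(0.3411551) = 70.0527 deg
(Earth-central angle = 90 - nadir - el = 16.9473 deg)

70.0527 degrees


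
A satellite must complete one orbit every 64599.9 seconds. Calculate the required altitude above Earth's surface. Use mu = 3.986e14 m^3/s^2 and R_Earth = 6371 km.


T = 64599.9 s
r = (mu*T^2/(4*pi^2))^(1/3) = (3.986e14 * 64599.9^2 / (4*pi^2))^(1/3)
r = 3.4797423e+07 m = 34797.4230 km
alt = r - R_E = 34797.4230 - 6371 = 28426.4230 km

28426.4230 km


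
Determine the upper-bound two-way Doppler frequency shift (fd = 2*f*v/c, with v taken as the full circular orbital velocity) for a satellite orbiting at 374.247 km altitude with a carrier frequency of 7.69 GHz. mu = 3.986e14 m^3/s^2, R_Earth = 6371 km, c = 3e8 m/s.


r = 6.745247e+06 m
v = sqrt(mu/r) = 7687.2272 m/s (worst-case radial velocity)
f = 7.69 GHz = 7.69e+09 Hz
fd = 2*f*v/c = 2*7.69e+09*7687.2272/3.0e+08
fd = 394098.5157 Hz

394098.5157 Hz


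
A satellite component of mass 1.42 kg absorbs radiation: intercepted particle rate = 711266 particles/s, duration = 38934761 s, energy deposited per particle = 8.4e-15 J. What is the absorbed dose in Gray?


Total energy deposited = rate * time * E_per
  = 711266 * 38934761 * 8.4e-15 = 0.232621 J
Dose = E_total / mass = 0.232621 / 1.42
Dose = 0.1638176 Gy

0.1638 Gy


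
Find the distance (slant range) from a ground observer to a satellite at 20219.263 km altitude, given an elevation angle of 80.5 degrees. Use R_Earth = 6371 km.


h = 20219.263 km, el = 80.5 deg
d = -R_E*sin(el) + sqrt((R_E*sin(el))^2 + 2*R_E*h + h^2)
d = -6371.0000*sin(1.4050) + sqrt((6371.0000*0.9862856)^2 + 2*6371.0000*20219.263 + 20219.263^2)
d = 20285.8380 km

20285.8380 km
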